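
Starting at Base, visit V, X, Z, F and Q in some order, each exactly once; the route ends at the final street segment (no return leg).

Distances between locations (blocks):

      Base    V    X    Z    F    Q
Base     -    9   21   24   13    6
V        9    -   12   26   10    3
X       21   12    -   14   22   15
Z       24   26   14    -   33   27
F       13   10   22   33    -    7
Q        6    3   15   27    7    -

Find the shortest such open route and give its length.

There are 5! = 120 possible orderings.
Base - V - X - Z - F - Q: 9+12+14+33+7 = 75
Base - V - X - Z - Q - F: 9+12+14+27+7 = 69
Base - V - X - F - Z - Q: 9+12+22+33+27 = 103
Base - V - X - F - Q - Z: 9+12+22+7+27 = 77
Base - V - X - Q - Z - F: 9+12+15+27+33 = 96
Base - V - X - Q - F - Z: 9+12+15+7+33 = 76
Base - V - Z - X - F - Q: 9+26+14+22+7 = 78
Base - V - Z - X - Q - F: 9+26+14+15+7 = 71
Base - V - Z - F - X - Q: 9+26+33+22+15 = 105
Base - V - Z - F - Q - X: 9+26+33+7+15 = 90
Base - V - Z - Q - X - F: 9+26+27+15+22 = 99
Base - V - Z - Q - F - X: 9+26+27+7+22 = 91
Base - V - F - X - Z - Q: 9+10+22+14+27 = 82
Base - V - F - X - Q - Z: 9+10+22+15+27 = 83
… (106 more)
Base - F - Q - V - X - Z: 13+7+3+12+14 = 49  ← best
The minimum is 49.
One shortest path: Base → F → Q → V → X → Z.

Shortest open route: 49 blocks.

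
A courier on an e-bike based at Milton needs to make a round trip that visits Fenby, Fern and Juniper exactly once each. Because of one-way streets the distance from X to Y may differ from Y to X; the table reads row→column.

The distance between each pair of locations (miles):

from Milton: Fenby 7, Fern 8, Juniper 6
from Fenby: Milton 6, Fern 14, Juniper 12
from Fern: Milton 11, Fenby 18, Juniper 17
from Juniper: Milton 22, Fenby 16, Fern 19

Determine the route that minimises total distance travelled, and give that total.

Shortest round trip = 47 miles.

Milton - Fenby - Fern - Juniper - Milton: 7+14+17+22 = 60
Milton - Fenby - Juniper - Fern - Milton: 7+12+19+11 = 49
Milton - Fern - Fenby - Juniper - Milton: 8+18+12+22 = 60
Milton - Fern - Juniper - Fenby - Milton: 8+17+16+6 = 47
Milton - Juniper - Fenby - Fern - Milton: 6+16+14+11 = 47
Milton - Juniper - Fern - Fenby - Milton: 6+19+18+6 = 49
The minimum is 47.
One optimal route: Milton → Fern → Juniper → Fenby → Milton.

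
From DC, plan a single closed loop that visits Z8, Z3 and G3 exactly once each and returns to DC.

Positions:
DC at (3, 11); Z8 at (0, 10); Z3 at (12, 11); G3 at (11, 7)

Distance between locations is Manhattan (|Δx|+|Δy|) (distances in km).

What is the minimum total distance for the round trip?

There are 3 distinct closed tours to check (reversals are equivalent).
DC-Z8-Z3-G3-DC: 4+13+5+12 = 34
DC-Z8-G3-Z3-DC: 4+14+5+9 = 32
DC-Z3-Z8-G3-DC: 9+13+14+12 = 48
The minimum is 32.
One optimal route: DC → Z8 → G3 → Z3 → DC (or its reverse).

32 km — the shortest possible round trip.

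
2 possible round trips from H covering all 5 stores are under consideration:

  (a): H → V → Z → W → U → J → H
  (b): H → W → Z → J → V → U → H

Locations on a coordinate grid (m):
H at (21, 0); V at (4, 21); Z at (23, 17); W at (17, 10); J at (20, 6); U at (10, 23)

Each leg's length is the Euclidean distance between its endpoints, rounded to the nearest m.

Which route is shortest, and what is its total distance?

Shortest is (b), total 84 m.

(a): 27 + 19 + 9 + 15 + 20 + 6 = 96
(b): 11 + 9 + 11 + 22 + 6 + 25 = 84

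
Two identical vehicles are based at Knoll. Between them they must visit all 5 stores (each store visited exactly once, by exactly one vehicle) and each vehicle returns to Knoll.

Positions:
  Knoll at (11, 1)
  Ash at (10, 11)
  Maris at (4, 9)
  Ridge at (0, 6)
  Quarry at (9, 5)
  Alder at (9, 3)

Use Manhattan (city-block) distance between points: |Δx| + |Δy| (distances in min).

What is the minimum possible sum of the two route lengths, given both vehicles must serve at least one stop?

There are 2^4 − 1 = 15 ways to divide the 5 stops into two non-empty groups. For each, the best each vehicle can do is its own shortest tour through its group:
  {Ash} + {Maris, Ridge, Quarry, Alder}: 22 + 38 = 60
  {Maris} + {Ash, Ridge, Quarry, Alder}: 30 + 42 = 72
  {Ash, Maris} + {Ridge, Quarry, Alder}: 34 + 32 = 66
  {Ridge} + {Ash, Maris, Quarry, Alder}: 32 + 34 = 66
  {Ash, Ridge} + {Maris, Quarry, Alder}: 42 + 30 = 72
  {Maris, Ridge} + {Ash, Quarry, Alder}: 38 + 24 = 62
  … (15 splits in total)
  {Ash, Maris, Ridge, Quarry} + {Alder}: 42 + 8 = 50  ← best
Best: vehicle 1 Knoll → Ash → Maris → Ridge → Quarry → Knoll = 42; vehicle 2 Knoll → Alder → Knoll = 8; combined 50.

50 min — the smallest possible combined total.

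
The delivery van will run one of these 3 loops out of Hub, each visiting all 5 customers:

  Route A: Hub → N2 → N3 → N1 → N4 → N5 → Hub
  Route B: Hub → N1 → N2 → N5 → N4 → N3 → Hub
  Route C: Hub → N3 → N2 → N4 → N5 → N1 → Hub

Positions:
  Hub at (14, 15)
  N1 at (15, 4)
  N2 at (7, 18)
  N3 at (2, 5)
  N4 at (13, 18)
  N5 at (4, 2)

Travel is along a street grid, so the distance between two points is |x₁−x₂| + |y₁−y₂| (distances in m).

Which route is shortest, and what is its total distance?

Shortest is Route C, total 96 m.

Route A: 10 + 18 + 14 + 16 + 25 + 23 = 106
Route B: 12 + 22 + 19 + 25 + 24 + 22 = 124
Route C: 22 + 18 + 6 + 25 + 13 + 12 = 96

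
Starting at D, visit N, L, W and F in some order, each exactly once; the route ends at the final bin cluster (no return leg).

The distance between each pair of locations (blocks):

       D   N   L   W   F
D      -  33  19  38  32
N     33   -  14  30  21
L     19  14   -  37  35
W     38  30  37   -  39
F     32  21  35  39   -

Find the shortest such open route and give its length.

Minimum one-way distance = 93 blocks.

There are 4! = 24 possible orderings.
D→N→L→W→F: 33+14+37+39 = 123
D→N→L→F→W: 33+14+35+39 = 121
D→N→W→L→F: 33+30+37+35 = 135
D→N→W→F→L: 33+30+39+35 = 137
D→N→F→L→W: 33+21+35+37 = 126
D→N→F→W→L: 33+21+39+37 = 130
D→L→N→W→F: 19+14+30+39 = 102
D→L→N→F→W: 19+14+21+39 = 93
D→L→W→N→F: 19+37+30+21 = 107
D→L→W→F→N: 19+37+39+21 = 116
D→L→F→N→W: 19+35+21+30 = 105
D→L→F→W→N: 19+35+39+30 = 123
D→W→N→L→F: 38+30+14+35 = 117
D→W→N→F→L: 38+30+21+35 = 124
… (10 more)
The minimum is 93.
One shortest path: D → L → N → F → W.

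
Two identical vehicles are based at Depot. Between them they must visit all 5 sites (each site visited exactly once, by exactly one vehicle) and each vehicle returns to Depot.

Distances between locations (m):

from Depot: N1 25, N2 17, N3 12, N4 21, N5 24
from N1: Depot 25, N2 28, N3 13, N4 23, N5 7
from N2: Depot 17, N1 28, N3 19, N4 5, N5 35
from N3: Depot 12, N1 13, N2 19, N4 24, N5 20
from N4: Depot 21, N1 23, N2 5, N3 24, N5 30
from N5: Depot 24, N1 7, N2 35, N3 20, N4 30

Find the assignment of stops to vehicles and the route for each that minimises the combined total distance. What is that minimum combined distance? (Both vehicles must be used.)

Minimum combined distance: 99 m.

Try each way of splitting the stops between the two vehicles (each non-empty) and, for each split, find the best tour for each vehicle:
  {N1} + {N2, N3, N4, N5}: 50 + 84 = 134
  {N2} + {N1, N3, N4, N5}: 34 + 83 = 117
  {N1, N2} + {N3, N4, N5}: 70 + 83 = 153
  {N3} + {N1, N2, N4, N5}: 24 + 76 = 100
  {N1, N3} + {N2, N4, N5}: 50 + 76 = 126
  {N2, N3} + {N1, N4, N5}: 48 + 75 = 123
  … (15 splits in total)
  {N2, N4} + {N1, N3, N5}: 43 + 56 = 99  ← best
Best: vehicle 1 Depot → N2 → N4 → Depot = 43; vehicle 2 Depot → N3 → N1 → N5 → Depot = 56; combined 99.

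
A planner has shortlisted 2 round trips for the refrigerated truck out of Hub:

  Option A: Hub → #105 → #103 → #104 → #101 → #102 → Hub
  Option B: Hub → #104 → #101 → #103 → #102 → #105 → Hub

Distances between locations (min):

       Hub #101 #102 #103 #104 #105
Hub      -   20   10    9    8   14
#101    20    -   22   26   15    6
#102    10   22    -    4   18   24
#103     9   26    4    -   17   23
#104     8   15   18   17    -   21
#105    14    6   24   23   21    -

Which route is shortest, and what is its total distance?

91 min — Option B is the shortest.

Option A: 14 + 23 + 17 + 15 + 22 + 10 = 101
Option B: 8 + 15 + 26 + 4 + 24 + 14 = 91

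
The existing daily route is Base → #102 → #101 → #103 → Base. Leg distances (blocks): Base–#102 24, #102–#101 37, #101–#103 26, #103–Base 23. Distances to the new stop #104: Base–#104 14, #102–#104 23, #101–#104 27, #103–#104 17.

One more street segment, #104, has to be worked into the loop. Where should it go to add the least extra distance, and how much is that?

Adding 8 blocks by placing #104 on the #103–Base leg.

Insertion cost between consecutive stops i–j is d(i,#104) + d(#104,j) − d(i,j):
  between Base and #102: 14 + 23 − 24 = 13
  between #102 and #101: 23 + 27 − 37 = 13
  between #101 and #103: 27 + 17 − 26 = 18
  between #103 and Base: 17 + 14 − 23 = 8
Cheapest insertion is between #103 and Base, adding 8.
New total = 110 + 8 = 118.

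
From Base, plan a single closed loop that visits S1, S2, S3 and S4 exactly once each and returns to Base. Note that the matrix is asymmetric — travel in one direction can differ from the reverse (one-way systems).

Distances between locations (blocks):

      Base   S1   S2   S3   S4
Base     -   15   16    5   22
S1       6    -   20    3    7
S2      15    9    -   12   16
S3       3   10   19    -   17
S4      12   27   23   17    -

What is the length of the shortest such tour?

Base→S1→S2→S3→S4→Base: 15+20+12+17+12 = 76
Base→S1→S2→S4→S3→Base: 15+20+16+17+3 = 71
Base→S1→S3→S2→S4→Base: 15+3+19+16+12 = 65
Base→S1→S3→S4→S2→Base: 15+3+17+23+15 = 73
Base→S1→S4→S2→S3→Base: 15+7+23+12+3 = 60
Base→S1→S4→S3→S2→Base: 15+7+17+19+15 = 73
Base→S2→S1→S3→S4→Base: 16+9+3+17+12 = 57
Base→S2→S1→S4→S3→Base: 16+9+7+17+3 = 52
Base→S2→S3→S1→S4→Base: 16+12+10+7+12 = 57
Base→S2→S3→S4→S1→Base: 16+12+17+27+6 = 78
Base→S2→S4→S1→S3→Base: 16+16+27+3+3 = 65
Base→S2→S4→S3→S1→Base: 16+16+17+10+6 = 65
Base→S3→S1→S2→S4→Base: 5+10+20+16+12 = 63
Base→S3→S1→S4→S2→Base: 5+10+7+23+15 = 60
… (10 more)
The minimum is 52.
One optimal route: Base → S2 → S1 → S4 → S3 → Base.

52 blocks — the shortest possible round trip.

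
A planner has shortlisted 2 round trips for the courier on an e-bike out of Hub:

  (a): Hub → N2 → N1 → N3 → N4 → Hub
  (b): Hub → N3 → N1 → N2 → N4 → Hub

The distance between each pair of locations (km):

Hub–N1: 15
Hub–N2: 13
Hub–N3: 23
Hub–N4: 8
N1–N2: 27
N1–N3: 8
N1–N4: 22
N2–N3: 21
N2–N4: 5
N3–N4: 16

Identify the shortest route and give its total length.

(a): 13 + 27 + 8 + 16 + 8 = 72
(b): 23 + 8 + 27 + 5 + 8 = 71

71 km — (b) is the shortest.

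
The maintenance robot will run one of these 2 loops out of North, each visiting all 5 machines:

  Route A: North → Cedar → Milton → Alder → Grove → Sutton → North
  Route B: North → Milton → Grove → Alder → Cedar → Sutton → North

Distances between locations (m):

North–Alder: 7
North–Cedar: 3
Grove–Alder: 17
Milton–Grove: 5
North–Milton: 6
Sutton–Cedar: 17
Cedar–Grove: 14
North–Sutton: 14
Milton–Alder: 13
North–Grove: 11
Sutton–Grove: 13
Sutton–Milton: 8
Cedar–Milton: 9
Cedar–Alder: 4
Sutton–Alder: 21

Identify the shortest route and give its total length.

63 m — Route B is the shortest.

Route A: 3 + 9 + 13 + 17 + 13 + 14 = 69
Route B: 6 + 5 + 17 + 4 + 17 + 14 = 63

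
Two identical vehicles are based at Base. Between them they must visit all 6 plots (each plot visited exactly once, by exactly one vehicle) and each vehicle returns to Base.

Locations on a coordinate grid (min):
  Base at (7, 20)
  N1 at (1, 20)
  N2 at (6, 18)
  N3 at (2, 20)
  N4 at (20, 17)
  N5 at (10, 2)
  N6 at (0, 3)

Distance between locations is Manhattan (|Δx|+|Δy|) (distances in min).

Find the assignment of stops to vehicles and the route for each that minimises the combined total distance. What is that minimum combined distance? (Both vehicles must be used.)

Check every non-empty split of the stops between the two vehicles; for each half take its own optimal tour:
  {N1} + {N2, N3, N4, N5, N6}: 12 + 78 = 90
  {N2} + {N1, N3, N4, N5, N6}: 6 + 76 = 82
  {N1, N2} + {N3, N4, N5, N6}: 16 + 76 = 92
  {N3} + {N1, N2, N4, N5, N6}: 10 + 78 = 88
  {N1, N3} + {N2, N4, N5, N6}: 12 + 76 = 88
  {N2, N3} + {N1, N4, N5, N6}: 14 + 76 = 90
  … (31 splits in total)
Best: vehicle 1 Base → N2 → Base = 6; vehicle 2 Base → N3 → N1 → N6 → N5 → N4 → Base = 76; combined 82.

82 min — the smallest possible combined total.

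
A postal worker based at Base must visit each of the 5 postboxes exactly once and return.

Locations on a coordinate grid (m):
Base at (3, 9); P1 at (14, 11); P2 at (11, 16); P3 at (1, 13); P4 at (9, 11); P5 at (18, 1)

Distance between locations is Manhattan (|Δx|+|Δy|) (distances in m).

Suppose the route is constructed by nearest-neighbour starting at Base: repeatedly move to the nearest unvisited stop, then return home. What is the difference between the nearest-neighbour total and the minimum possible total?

From Base: P3=6, P4=8, P1=13, P2=15, P5=23 → choose P3 (6).
From P3: P4=10, P2=13, P1=15, P5=29 → choose P4 (10).
From P4: P1=5, P2=7, P5=19 → choose P1 (5).
From P1: P2=8, P5=14 → choose P2 (8).
From P2: P5=22 → choose P5 (22).
NN route Base → P3 → P4 → P1 → P2 → P5 → Base costs 74.
Optimal: Base → P3 → P2 → P1 → P5 → P4 → Base costs 68 (by enumerating all 60 distinct tours).
Excess = 74 − 68 = 6.

The nearest-neighbour route is 6 m longer than optimal.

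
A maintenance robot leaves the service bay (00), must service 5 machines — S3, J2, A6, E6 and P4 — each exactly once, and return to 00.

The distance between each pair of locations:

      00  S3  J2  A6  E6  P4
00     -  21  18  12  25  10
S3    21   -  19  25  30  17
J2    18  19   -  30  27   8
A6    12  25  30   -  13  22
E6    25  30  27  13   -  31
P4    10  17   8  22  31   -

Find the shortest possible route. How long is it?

There are 60 distinct closed tours to check (reversals are equivalent).
00→S3→J2→A6→E6→P4→00: 21+19+30+13+31+10 = 124
00→S3→J2→A6→P4→E6→00: 21+19+30+22+31+25 = 148
00→S3→J2→E6→A6→P4→00: 21+19+27+13+22+10 = 112
00→S3→J2→E6→P4→A6→00: 21+19+27+31+22+12 = 132
00→S3→J2→P4→A6→E6→00: 21+19+8+22+13+25 = 108
00→S3→J2→P4→E6→A6→00: 21+19+8+31+13+12 = 104
00→S3→A6→J2→E6→P4→00: 21+25+30+27+31+10 = 144
00→S3→A6→J2→P4→E6→00: 21+25+30+8+31+25 = 140
00→S3→A6→E6→J2→P4→00: 21+25+13+27+8+10 = 104
00→S3→A6→E6→P4→J2→00: 21+25+13+31+8+18 = 116
00→S3→A6→P4→J2→E6→00: 21+25+22+8+27+25 = 128
00→S3→A6→P4→E6→J2→00: 21+25+22+31+27+18 = 144
00→S3→E6→J2→A6→P4→00: 21+30+27+30+22+10 = 140
00→S3→E6→J2→P4→A6→00: 21+30+27+8+22+12 = 120
… (46 more)
00→A6→E6→S3→J2→P4→00: 12+13+30+19+8+10 = 92  ← best
The minimum is 92.
One optimal route: 00 → A6 → E6 → S3 → J2 → P4 → 00 (or its reverse).

Minimum total distance: 92.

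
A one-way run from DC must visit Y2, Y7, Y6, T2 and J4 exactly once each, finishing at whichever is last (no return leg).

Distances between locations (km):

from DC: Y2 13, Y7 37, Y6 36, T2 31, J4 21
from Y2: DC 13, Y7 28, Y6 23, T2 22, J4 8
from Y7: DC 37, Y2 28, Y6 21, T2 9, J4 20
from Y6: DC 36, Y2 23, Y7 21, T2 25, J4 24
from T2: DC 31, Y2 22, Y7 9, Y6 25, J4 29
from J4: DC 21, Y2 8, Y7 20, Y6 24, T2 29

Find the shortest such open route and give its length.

Minimum one-way distance = 75 km.

There are 5! = 120 possible orderings.
DC → Y2 → Y7 → Y6 → T2 → J4: 13+28+21+25+29 = 116
DC → Y2 → Y7 → Y6 → J4 → T2: 13+28+21+24+29 = 115
DC → Y2 → Y7 → T2 → Y6 → J4: 13+28+9+25+24 = 99
DC → Y2 → Y7 → T2 → J4 → Y6: 13+28+9+29+24 = 103
DC → Y2 → Y7 → J4 → Y6 → T2: 13+28+20+24+25 = 110
DC → Y2 → Y7 → J4 → T2 → Y6: 13+28+20+29+25 = 115
DC → Y2 → Y6 → Y7 → T2 → J4: 13+23+21+9+29 = 95
DC → Y2 → Y6 → Y7 → J4 → T2: 13+23+21+20+29 = 106
DC → Y2 → Y6 → T2 → Y7 → J4: 13+23+25+9+20 = 90
DC → Y2 → Y6 → T2 → J4 → Y7: 13+23+25+29+20 = 110
DC → Y2 → Y6 → J4 → Y7 → T2: 13+23+24+20+9 = 89
DC → Y2 → Y6 → J4 → T2 → Y7: 13+23+24+29+9 = 98
DC → Y2 → T2 → Y7 → Y6 → J4: 13+22+9+21+24 = 89
DC → Y2 → T2 → Y7 → J4 → Y6: 13+22+9+20+24 = 88
… (106 more)
DC → Y2 → J4 → Y7 → T2 → Y6: 13+8+20+9+25 = 75  ← best
The minimum is 75.
One shortest path: DC → Y2 → J4 → Y7 → T2 → Y6.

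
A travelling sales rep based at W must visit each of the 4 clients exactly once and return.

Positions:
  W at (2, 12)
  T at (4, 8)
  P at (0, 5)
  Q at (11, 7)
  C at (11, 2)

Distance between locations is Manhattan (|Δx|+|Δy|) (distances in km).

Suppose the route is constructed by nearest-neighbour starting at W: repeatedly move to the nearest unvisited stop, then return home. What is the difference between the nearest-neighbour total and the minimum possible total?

From W: T=6, P=9, Q=14, C=19 → choose T (6).
From T: P=7, Q=8, C=13 → choose P (7).
From P: Q=13, C=14 → choose Q (13).
From Q: C=5 → choose C (5).
NN route W → T → P → Q → C → W costs 50.
Optimal: W → T → Q → C → P → W costs 42 (by enumerating all 12 distinct tours).
Excess = 50 − 42 = 8.

8 km longer than the optimal tour.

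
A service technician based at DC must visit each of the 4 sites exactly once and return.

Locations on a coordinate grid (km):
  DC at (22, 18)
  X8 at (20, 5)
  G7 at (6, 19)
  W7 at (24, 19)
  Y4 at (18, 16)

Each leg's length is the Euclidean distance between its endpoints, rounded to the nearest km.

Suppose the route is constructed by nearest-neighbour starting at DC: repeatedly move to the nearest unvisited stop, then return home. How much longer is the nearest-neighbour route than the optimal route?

Excess over optimum: 3 km.

From DC: W7=2, Y4=4, X8=13, G7=16 → choose W7 (2).
From W7: Y4=7, X8=15, G7=18 → choose Y4 (7).
From Y4: X8=11, G7=12 → choose X8 (11).
From X8: G7=20 → choose G7 (20).
NN route DC → W7 → Y4 → X8 → G7 → DC costs 56.
Optimal: DC → W7 → X8 → G7 → Y4 → DC costs 53 (by enumerating all 12 distinct tours).
Excess = 56 − 53 = 3.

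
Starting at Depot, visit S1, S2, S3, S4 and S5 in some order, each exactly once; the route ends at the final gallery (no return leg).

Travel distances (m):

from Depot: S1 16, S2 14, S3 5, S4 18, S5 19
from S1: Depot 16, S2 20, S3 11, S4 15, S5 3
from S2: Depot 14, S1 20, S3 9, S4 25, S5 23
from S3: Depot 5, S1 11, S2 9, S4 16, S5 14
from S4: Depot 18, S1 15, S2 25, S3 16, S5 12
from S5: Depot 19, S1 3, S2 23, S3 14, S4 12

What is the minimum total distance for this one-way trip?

There are 5! = 120 possible orderings.
Depot → S1 → S2 → S3 → S4 → S5: 16+20+9+16+12 = 73
Depot → S1 → S2 → S3 → S5 → S4: 16+20+9+14+12 = 71
Depot → S1 → S2 → S4 → S3 → S5: 16+20+25+16+14 = 91
Depot → S1 → S2 → S4 → S5 → S3: 16+20+25+12+14 = 87
Depot → S1 → S2 → S5 → S3 → S4: 16+20+23+14+16 = 89
Depot → S1 → S2 → S5 → S4 → S3: 16+20+23+12+16 = 87
Depot → S1 → S3 → S2 → S4 → S5: 16+11+9+25+12 = 73
Depot → S1 → S3 → S2 → S5 → S4: 16+11+9+23+12 = 71
Depot → S1 → S3 → S4 → S2 → S5: 16+11+16+25+23 = 91
Depot → S1 → S3 → S4 → S5 → S2: 16+11+16+12+23 = 78
Depot → S1 → S3 → S5 → S2 → S4: 16+11+14+23+25 = 89
Depot → S1 → S3 → S5 → S4 → S2: 16+11+14+12+25 = 78
Depot → S1 → S4 → S2 → S3 → S5: 16+15+25+9+14 = 79
Depot → S1 → S4 → S2 → S5 → S3: 16+15+25+23+14 = 93
… (106 more)
Depot → S2 → S3 → S1 → S5 → S4: 14+9+11+3+12 = 49  ← best
The minimum is 49.
One shortest path: Depot → S2 → S3 → S1 → S5 → S4.

49 m — the minimum one-way total.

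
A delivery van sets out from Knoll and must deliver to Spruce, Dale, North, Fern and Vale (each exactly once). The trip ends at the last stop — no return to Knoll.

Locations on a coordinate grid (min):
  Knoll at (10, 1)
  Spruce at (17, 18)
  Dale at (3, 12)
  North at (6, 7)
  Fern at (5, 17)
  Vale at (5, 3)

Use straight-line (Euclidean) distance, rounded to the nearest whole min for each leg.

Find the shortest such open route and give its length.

Shortest open route: 32 min.

There are 5! = 120 possible orderings.
Knoll → Spruce → Dale → North → Fern → Vale: 18+15+6+10+14 = 63
Knoll → Spruce → Dale → North → Vale → Fern: 18+15+6+4+14 = 57
Knoll → Spruce → Dale → Fern → North → Vale: 18+15+5+10+4 = 52
Knoll → Spruce → Dale → Fern → Vale → North: 18+15+5+14+4 = 56
Knoll → Spruce → Dale → Vale → North → Fern: 18+15+9+4+10 = 56
Knoll → Spruce → Dale → Vale → Fern → North: 18+15+9+14+10 = 66
Knoll → Spruce → North → Dale → Fern → Vale: 18+16+6+5+14 = 59
Knoll → Spruce → North → Dale → Vale → Fern: 18+16+6+9+14 = 63
Knoll → Spruce → North → Fern → Dale → Vale: 18+16+10+5+9 = 58
Knoll → Spruce → North → Fern → Vale → Dale: 18+16+10+14+9 = 67
Knoll → Spruce → North → Vale → Dale → Fern: 18+16+4+9+5 = 52
Knoll → Spruce → North → Vale → Fern → Dale: 18+16+4+14+5 = 57
Knoll → Spruce → Fern → Dale → North → Vale: 18+12+5+6+4 = 45
Knoll → Spruce → Fern → Dale → Vale → North: 18+12+5+9+4 = 48
… (106 more)
Knoll → Vale → North → Dale → Fern → Spruce: 5+4+6+5+12 = 32  ← best
The minimum is 32.
One shortest path: Knoll → Vale → North → Dale → Fern → Spruce.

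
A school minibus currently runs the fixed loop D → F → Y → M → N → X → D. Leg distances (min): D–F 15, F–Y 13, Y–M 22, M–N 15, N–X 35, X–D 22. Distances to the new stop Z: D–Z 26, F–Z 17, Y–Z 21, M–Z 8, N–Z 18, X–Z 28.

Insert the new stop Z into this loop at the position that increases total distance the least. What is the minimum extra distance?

+7 min — insert Z between Y and M.

Insertion cost between consecutive stops i–j is d(i,Z) + d(Z,j) − d(i,j):
  between D and F: 26 + 17 − 15 = 28
  between F and Y: 17 + 21 − 13 = 25
  between Y and M: 21 + 8 − 22 = 7
  between M and N: 8 + 18 − 15 = 11
  between N and X: 18 + 28 − 35 = 11
  between X and D: 28 + 26 − 22 = 32
Cheapest insertion is between Y and M, adding 7.
New total = 122 + 7 = 129.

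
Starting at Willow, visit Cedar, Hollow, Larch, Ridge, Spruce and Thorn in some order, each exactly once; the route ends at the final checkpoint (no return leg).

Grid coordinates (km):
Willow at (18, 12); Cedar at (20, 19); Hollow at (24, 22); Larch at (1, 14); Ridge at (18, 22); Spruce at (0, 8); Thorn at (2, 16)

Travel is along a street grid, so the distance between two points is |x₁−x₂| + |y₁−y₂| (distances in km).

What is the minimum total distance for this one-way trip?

There are 6! = 720 possible orderings.
Willow → Cedar → Hollow → Larch → Ridge → Spruce → Thorn: 9+7+31+25+32+10 = 114
Willow → Cedar → Hollow → Larch → Ridge → Thorn → Spruce: 9+7+31+25+22+10 = 104
Willow → Cedar → Hollow → Larch → Spruce → Ridge → Thorn: 9+7+31+7+32+22 = 108
Willow → Cedar → Hollow → Larch → Spruce → Thorn → Ridge: 9+7+31+7+10+22 = 86
Willow → Cedar → Hollow → Larch → Thorn → Ridge → Spruce: 9+7+31+3+22+32 = 104
Willow → Cedar → Hollow → Larch → Thorn → Spruce → Ridge: 9+7+31+3+10+32 = 92
Willow → Cedar → Hollow → Ridge → Larch → Spruce → Thorn: 9+7+6+25+7+10 = 64
Willow → Cedar → Hollow → Ridge → Larch → Thorn → Spruce: 9+7+6+25+3+10 = 60
… (712 more)
Willow → Cedar → Hollow → Ridge → Thorn → Larch → Spruce: 9+7+6+22+3+7 = 54  ← best
The minimum is 54.
One shortest path: Willow → Cedar → Hollow → Ridge → Thorn → Larch → Spruce.

54 km — the minimum one-way total.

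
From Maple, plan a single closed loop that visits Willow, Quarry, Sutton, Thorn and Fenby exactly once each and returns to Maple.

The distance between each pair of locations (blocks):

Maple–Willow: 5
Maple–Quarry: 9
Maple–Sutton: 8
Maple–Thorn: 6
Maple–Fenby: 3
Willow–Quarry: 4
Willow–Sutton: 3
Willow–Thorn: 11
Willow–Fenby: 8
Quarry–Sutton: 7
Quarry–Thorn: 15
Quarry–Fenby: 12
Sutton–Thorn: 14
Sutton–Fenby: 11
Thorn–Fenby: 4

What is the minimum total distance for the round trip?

With 5 stops there are 5!/2 = 60 distinct round trips (a route and its reverse cost the same).
Maple → Willow → Quarry → Sutton → Thorn → Fenby → Maple: 5+4+7+14+4+3 = 37
Maple → Willow → Quarry → Sutton → Fenby → Thorn → Maple: 5+4+7+11+4+6 = 37
Maple → Willow → Quarry → Thorn → Sutton → Fenby → Maple: 5+4+15+14+11+3 = 52
Maple → Willow → Quarry → Thorn → Fenby → Sutton → Maple: 5+4+15+4+11+8 = 47
Maple → Willow → Quarry → Fenby → Sutton → Thorn → Maple: 5+4+12+11+14+6 = 52
Maple → Willow → Quarry → Fenby → Thorn → Sutton → Maple: 5+4+12+4+14+8 = 47
Maple → Willow → Sutton → Quarry → Thorn → Fenby → Maple: 5+3+7+15+4+3 = 37
Maple → Willow → Sutton → Quarry → Fenby → Thorn → Maple: 5+3+7+12+4+6 = 37
Maple → Willow → Sutton → Thorn → Quarry → Fenby → Maple: 5+3+14+15+12+3 = 52
Maple → Willow → Sutton → Thorn → Fenby → Quarry → Maple: 5+3+14+4+12+9 = 47
Maple → Willow → Sutton → Fenby → Quarry → Thorn → Maple: 5+3+11+12+15+6 = 52
Maple → Willow → Sutton → Fenby → Thorn → Quarry → Maple: 5+3+11+4+15+9 = 47
Maple → Willow → Thorn → Quarry → Sutton → Fenby → Maple: 5+11+15+7+11+3 = 52
Maple → Willow → Thorn → Quarry → Fenby → Sutton → Maple: 5+11+15+12+11+8 = 62
… (46 more)
The minimum is 37.
One optimal route: Maple → Willow → Quarry → Sutton → Thorn → Fenby → Maple (or its reverse).

Shortest round trip = 37 blocks.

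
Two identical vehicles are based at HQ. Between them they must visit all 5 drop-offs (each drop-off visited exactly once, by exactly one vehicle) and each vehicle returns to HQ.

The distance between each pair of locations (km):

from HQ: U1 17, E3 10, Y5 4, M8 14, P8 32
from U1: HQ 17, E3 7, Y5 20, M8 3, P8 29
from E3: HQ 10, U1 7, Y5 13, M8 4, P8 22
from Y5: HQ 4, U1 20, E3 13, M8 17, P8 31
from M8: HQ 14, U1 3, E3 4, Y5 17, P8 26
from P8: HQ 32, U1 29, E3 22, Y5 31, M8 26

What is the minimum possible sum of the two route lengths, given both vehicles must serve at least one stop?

86 km — the smallest possible combined total.

Try each way of splitting the stops between the two vehicles (each non-empty) and, for each split, find the best tour for each vehicle:
  {U1} + {E3, Y5, M8, P8}: 34 + 75 = 109
  {E3} + {U1, Y5, M8, P8}: 20 + 81 = 101
  {U1, E3} + {Y5, M8, P8}: 34 + 75 = 109
  {Y5} + {U1, E3, M8, P8}: 8 + 78 = 86
  {U1, Y5} + {E3, M8, P8}: 41 + 72 = 113
  {E3, Y5} + {U1, M8, P8}: 27 + 78 = 105
  … (15 splits in total)
Best: vehicle 1 HQ → Y5 → HQ = 8; vehicle 2 HQ → U1 → M8 → E3 → P8 → HQ = 78; combined 86.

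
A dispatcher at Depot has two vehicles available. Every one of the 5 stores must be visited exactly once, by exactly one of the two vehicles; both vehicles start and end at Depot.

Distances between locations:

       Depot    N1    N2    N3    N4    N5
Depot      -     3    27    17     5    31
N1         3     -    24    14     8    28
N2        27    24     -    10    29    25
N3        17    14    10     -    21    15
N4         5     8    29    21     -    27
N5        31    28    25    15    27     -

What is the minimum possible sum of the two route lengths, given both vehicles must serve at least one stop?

Minimum combined distance: 90.

Try each way of splitting the stops between the two vehicles (each non-empty) and, for each split, find the best tour for each vehicle:
  {N1} + {N2, N3, N4, N5}: 6 + 84 = 90
  {N2} + {N1, N3, N4, N5}: 54 + 64 = 118
  {N1, N2} + {N3, N4, N5}: 54 + 64 = 118
  {N3} + {N1, N2, N4, N5}: 34 + 84 = 118
  {N1, N3} + {N2, N4, N5}: 34 + 84 = 118
  {N2, N3} + {N1, N4, N5}: 54 + 63 = 117
  … (15 splits in total)
Best: vehicle 1 Depot → N1 → Depot = 6; vehicle 2 Depot → N2 → N3 → N5 → N4 → Depot = 84; combined 90.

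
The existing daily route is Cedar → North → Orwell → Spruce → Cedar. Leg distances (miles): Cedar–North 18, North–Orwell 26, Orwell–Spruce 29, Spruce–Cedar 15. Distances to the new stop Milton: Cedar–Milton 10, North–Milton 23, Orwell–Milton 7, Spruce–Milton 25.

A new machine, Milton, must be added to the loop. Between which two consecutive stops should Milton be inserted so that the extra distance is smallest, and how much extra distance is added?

Insertion cost between consecutive stops i–j is d(i,Milton) + d(Milton,j) − d(i,j):
  between Cedar and North: 10 + 23 − 18 = 15
  between North and Orwell: 23 + 7 − 26 = 4
  between Orwell and Spruce: 7 + 25 − 29 = 3
  between Spruce and Cedar: 25 + 10 − 15 = 20
Cheapest insertion is between Orwell and Spruce, adding 3.
New total = 88 + 3 = 91.

+3 miles — insert Milton between Orwell and Spruce.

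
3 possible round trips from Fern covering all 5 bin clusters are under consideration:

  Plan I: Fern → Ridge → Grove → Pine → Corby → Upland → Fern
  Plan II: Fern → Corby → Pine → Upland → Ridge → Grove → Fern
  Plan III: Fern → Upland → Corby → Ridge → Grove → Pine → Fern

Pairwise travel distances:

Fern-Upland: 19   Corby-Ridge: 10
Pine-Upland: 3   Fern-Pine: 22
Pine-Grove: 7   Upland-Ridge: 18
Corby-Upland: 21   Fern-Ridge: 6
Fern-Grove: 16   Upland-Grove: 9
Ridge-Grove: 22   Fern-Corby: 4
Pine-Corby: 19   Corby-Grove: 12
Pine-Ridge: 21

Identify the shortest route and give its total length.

Shortest is Plan II, total 82.

Plan I: 6 + 22 + 7 + 19 + 21 + 19 = 94
Plan II: 4 + 19 + 3 + 18 + 22 + 16 = 82
Plan III: 19 + 21 + 10 + 22 + 7 + 22 = 101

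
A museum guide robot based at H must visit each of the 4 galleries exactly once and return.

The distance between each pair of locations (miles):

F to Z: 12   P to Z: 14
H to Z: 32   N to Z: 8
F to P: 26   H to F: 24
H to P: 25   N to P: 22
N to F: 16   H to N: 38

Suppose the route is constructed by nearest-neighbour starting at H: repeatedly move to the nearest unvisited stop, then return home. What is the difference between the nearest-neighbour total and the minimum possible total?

Excess over optimum: 4 miles.

From H: F=24, P=25, Z=32, N=38 → choose F (24).
From F: Z=12, N=16, P=26 → choose Z (12).
From Z: N=8, P=14 → choose N (8).
From N: P=22 → choose P (22).
NN route H → F → Z → N → P → H costs 91.
Optimal: H → F → N → Z → P → H costs 87 (by enumerating all 12 distinct tours).
Excess = 91 − 87 = 4.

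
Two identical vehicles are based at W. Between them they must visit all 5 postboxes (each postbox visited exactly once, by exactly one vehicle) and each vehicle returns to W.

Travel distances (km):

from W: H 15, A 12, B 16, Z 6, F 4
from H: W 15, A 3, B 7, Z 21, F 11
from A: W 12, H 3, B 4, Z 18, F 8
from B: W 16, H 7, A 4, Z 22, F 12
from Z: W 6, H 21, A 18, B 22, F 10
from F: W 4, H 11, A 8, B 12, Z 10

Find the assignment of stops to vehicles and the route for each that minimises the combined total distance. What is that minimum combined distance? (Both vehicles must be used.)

50 km — the smallest possible combined total.

Check every non-empty split of the stops between the two vehicles; for each half take its own optimal tour:
  {H} + {A, B, Z, F}: 30 + 44 = 74
  {A} + {H, B, Z, F}: 24 + 50 = 74
  {H, A} + {B, Z, F}: 30 + 44 = 74
  {B} + {H, A, Z, F}: 32 + 42 = 74
  {H, B} + {A, Z, F}: 38 + 36 = 74
  {A, B} + {H, Z, F}: 32 + 42 = 74
  … (15 splits in total)
  {Z} + {H, A, B, F}: 12 + 38 = 50  ← best
Best: vehicle 1 W → Z → W = 12; vehicle 2 W → H → A → B → F → W = 38; combined 50.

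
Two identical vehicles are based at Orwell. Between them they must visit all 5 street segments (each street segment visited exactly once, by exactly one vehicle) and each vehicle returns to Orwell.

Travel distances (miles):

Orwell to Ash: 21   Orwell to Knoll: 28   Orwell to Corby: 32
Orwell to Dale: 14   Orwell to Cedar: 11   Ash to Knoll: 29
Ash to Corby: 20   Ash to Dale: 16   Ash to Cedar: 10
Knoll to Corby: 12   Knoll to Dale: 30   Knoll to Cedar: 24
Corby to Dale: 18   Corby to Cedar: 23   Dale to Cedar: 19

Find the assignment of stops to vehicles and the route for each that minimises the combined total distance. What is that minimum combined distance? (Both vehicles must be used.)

109 miles — the smallest possible combined total.

Try each way of splitting the stops between the two vehicles (each non-empty) and, for each split, find the best tour for each vehicle:
  {Ash} + {Knoll, Corby, Dale, Cedar}: 42 + 79 = 121
  {Knoll} + {Ash, Corby, Dale, Cedar}: 56 + 73 = 129
  {Ash, Knoll} + {Corby, Dale, Cedar}: 78 + 66 = 144
  {Corby} + {Ash, Knoll, Dale, Cedar}: 64 + 92 = 156
  {Ash, Corby} + {Knoll, Dale, Cedar}: 73 + 79 = 152
  {Knoll, Corby} + {Ash, Dale, Cedar}: 72 + 51 = 123
  … (15 splits in total)
  {Dale} + {Ash, Knoll, Corby, Cedar}: 28 + 81 = 109  ← best
Best: vehicle 1 Orwell → Dale → Orwell = 28; vehicle 2 Orwell → Knoll → Corby → Ash → Cedar → Orwell = 81; combined 109.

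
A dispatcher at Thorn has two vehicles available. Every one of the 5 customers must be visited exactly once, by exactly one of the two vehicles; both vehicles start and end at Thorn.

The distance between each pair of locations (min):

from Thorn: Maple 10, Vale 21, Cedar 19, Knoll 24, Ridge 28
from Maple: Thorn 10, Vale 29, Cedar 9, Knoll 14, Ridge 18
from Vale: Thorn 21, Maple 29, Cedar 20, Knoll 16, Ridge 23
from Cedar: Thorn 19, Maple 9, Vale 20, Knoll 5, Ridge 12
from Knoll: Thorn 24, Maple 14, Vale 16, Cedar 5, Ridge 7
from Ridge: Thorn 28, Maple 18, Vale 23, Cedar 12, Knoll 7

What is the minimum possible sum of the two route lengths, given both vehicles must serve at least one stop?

95 min — the smallest possible combined total.

There are 2^4 − 1 = 15 ways to divide the 5 stops into two non-empty groups. For each, the best each vehicle can do is its own shortest tour through its group:
  {Maple} + {Vale, Cedar, Knoll, Ridge}: 20 + 75 = 95
  {Vale} + {Maple, Cedar, Knoll, Ridge}: 42 + 59 = 101
  {Maple, Vale} + {Cedar, Knoll, Ridge}: 60 + 59 = 119
  {Cedar} + {Maple, Vale, Knoll, Ridge}: 38 + 72 = 110
  {Maple, Cedar} + {Vale, Knoll, Ridge}: 38 + 72 = 110
  {Vale, Cedar} + {Maple, Knoll, Ridge}: 60 + 59 = 119
  … (15 splits in total)
Best: vehicle 1 Thorn → Maple → Thorn = 20; vehicle 2 Thorn → Vale → Knoll → Ridge → Cedar → Thorn = 75; combined 95.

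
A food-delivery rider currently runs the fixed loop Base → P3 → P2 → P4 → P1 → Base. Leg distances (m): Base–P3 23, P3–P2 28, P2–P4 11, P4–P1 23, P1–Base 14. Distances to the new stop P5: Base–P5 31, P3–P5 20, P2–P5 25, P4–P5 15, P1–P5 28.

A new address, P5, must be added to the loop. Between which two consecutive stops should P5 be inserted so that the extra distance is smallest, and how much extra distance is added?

Insertion cost between consecutive stops i–j is d(i,P5) + d(P5,j) − d(i,j):
  between Base and P3: 31 + 20 − 23 = 28
  between P3 and P2: 20 + 25 − 28 = 17
  between P2 and P4: 25 + 15 − 11 = 29
  between P4 and P1: 15 + 28 − 23 = 20
  between P1 and Base: 28 + 31 − 14 = 45
Cheapest insertion is between P3 and P2, adding 17.
New total = 99 + 17 = 116.

Minimum extra distance: 17 m, inserting P5 between P3 and P2.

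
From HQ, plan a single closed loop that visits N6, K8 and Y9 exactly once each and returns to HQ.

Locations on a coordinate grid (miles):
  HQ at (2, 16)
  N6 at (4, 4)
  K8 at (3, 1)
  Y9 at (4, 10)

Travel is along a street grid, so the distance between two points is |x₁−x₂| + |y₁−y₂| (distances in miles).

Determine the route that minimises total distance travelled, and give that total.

Shortest round trip = 34 miles.

HQ-N6-K8-Y9-HQ: 14+4+10+8 = 36
HQ-N6-Y9-K8-HQ: 14+6+10+16 = 46
HQ-K8-N6-Y9-HQ: 16+4+6+8 = 34
The minimum is 34.
One optimal route: HQ → K8 → N6 → Y9 → HQ (or its reverse).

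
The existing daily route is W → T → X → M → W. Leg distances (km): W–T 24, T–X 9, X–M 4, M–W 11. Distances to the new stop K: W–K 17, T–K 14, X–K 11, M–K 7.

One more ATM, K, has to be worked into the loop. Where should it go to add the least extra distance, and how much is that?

Insertion cost between consecutive stops i–j is d(i,K) + d(K,j) − d(i,j):
  between W and T: 17 + 14 − 24 = 7
  between T and X: 14 + 11 − 9 = 16
  between X and M: 11 + 7 − 4 = 14
  between M and W: 7 + 17 − 11 = 13
Cheapest insertion is between W and T, adding 7.
New total = 48 + 7 = 55.

Adding 7 km by placing K on the W–T leg.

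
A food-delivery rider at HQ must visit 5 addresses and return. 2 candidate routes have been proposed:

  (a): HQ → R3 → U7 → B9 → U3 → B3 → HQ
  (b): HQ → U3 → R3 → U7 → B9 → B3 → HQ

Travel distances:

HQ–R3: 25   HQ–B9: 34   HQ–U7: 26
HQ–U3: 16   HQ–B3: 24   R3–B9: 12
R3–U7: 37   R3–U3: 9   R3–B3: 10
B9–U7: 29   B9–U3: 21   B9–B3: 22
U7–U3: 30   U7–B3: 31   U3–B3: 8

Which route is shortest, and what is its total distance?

Shortest is (b), total 137.

(a): 25 + 37 + 29 + 21 + 8 + 24 = 144
(b): 16 + 9 + 37 + 29 + 22 + 24 = 137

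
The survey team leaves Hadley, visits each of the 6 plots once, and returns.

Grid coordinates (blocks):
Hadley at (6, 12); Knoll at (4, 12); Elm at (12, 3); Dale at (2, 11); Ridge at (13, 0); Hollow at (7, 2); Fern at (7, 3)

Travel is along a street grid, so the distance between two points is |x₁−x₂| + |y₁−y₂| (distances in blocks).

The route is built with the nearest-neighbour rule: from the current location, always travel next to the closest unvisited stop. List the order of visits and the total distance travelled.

Total distance 48 blocks via the nearest-neighbour route Hadley → Knoll → Dale → Fern → Hollow → Elm → Ridge → Hadley.

Hadley → [Knoll:2 / Dale:5 / Fern:10 / Hollow:11 / Elm:15 / Ridge:19] → Knoll (2)
Knoll → [Dale:3 / Fern:12 / Hollow:13 / Elm:17 / Ridge:21] → Dale (3)
Dale → [Fern:13 / Hollow:14 / Elm:18 / Ridge:22] → Fern (13)
Fern → [Hollow:1 / Elm:5 / Ridge:9] → Hollow (1)
Hollow → [Elm:6 / Ridge:8] → Elm (6)
Elm → [Ridge:4] → Ridge (4)
Return Ridge→Hadley: 19.
Total = 2 + 3 + 13 + 1 + 6 + 4 + 19 = 48.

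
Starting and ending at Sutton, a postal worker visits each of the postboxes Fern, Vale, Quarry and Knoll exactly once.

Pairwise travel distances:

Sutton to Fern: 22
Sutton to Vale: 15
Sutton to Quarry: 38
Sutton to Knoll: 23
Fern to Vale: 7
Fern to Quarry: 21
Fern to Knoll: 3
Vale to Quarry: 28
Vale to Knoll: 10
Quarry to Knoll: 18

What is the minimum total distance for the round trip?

There are 12 distinct closed tours to check (reversals are equivalent).
Sutton - Fern - Vale - Quarry - Knoll - Sutton: 22+7+28+18+23 = 98
Sutton - Fern - Vale - Knoll - Quarry - Sutton: 22+7+10+18+38 = 95
Sutton - Fern - Quarry - Vale - Knoll - Sutton: 22+21+28+10+23 = 104
Sutton - Fern - Quarry - Knoll - Vale - Sutton: 22+21+18+10+15 = 86
Sutton - Fern - Knoll - Vale - Quarry - Sutton: 22+3+10+28+38 = 101
Sutton - Fern - Knoll - Quarry - Vale - Sutton: 22+3+18+28+15 = 86
Sutton - Vale - Fern - Quarry - Knoll - Sutton: 15+7+21+18+23 = 84
Sutton - Vale - Fern - Knoll - Quarry - Sutton: 15+7+3+18+38 = 81
Sutton - Vale - Quarry - Fern - Knoll - Sutton: 15+28+21+3+23 = 90
Sutton - Vale - Knoll - Fern - Quarry - Sutton: 15+10+3+21+38 = 87
Sutton - Quarry - Fern - Vale - Knoll - Sutton: 38+21+7+10+23 = 99
Sutton - Quarry - Vale - Fern - Knoll - Sutton: 38+28+7+3+23 = 99
The minimum is 81.
One optimal route: Sutton → Vale → Fern → Knoll → Quarry → Sutton (or its reverse).

Minimum total distance: 81.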